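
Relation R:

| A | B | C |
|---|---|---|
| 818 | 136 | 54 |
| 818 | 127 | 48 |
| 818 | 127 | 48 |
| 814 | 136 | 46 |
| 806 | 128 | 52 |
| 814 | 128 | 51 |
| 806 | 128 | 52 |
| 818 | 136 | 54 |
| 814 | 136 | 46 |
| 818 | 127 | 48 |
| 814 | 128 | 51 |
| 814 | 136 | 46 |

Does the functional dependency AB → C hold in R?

Yes

(A=818, B=136): 2 rows → C = 54, 54 ✓
(A=818, B=127): 3 rows → C = 48, 48, 48 ✓
(A=814, B=136): 3 rows → C = 46, 46, 46 ✓
(A=806, B=128): 2 rows → C = 52, 52 ✓
(A=814, B=128): 2 rows → C = 51, 51 ✓
Every AB value is associated with a single C value, so AB → C holds.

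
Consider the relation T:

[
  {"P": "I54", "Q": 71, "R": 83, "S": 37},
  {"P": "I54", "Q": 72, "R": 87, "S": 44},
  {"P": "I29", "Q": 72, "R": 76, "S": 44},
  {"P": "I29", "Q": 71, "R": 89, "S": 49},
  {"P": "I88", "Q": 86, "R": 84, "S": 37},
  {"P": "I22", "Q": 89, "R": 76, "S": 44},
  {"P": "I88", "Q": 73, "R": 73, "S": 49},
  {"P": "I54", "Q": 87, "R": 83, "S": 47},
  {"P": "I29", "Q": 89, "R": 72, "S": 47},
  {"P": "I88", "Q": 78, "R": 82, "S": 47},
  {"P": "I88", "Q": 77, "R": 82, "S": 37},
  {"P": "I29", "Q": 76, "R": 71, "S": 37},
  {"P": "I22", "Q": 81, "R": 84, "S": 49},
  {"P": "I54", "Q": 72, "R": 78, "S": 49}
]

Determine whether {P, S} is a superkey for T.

Two distinct rows share (P=I88, S=37), so {P, S} does not determine every attribute — not a superkey.

No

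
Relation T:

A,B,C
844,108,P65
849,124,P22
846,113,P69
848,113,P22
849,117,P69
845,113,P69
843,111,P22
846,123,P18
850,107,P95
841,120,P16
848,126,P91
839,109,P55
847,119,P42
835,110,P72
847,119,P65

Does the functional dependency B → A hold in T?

No

B=108: 1 row → A = 844 ✓
B=124: 1 row → A = 849 ✓
B=113: 3 rows → A takes values {846, 848, 845} — violation
B=117: 1 row → A = 849 ✓
B=111: 1 row → A = 843 ✓
B=123: 1 row → A = 846 ✓
B=107: 1 row → A = 850 ✓
B=120: 1 row → A = 841 ✓
B=126: 1 row → A = 848 ✓
B=109: 1 row → A = 839 ✓
B=119: 2 rows → A = 847, 847 ✓
B=110: 1 row → A = 835 ✓
Two rows agree on B but differ on A, so B → A does not hold.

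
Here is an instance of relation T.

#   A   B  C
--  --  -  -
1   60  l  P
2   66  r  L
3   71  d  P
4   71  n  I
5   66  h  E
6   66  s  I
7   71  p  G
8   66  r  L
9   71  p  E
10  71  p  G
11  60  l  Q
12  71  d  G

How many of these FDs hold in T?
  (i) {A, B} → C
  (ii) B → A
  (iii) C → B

(i) {A, B} → C: (A=60, B=l): rows 1, 11 → C takes values {P, Q} — violation; (A=71, B=d): rows 3, 12 → C takes values {P, G} — violation; (A=71, B=p): rows 7, 9, 10 → C takes values {G, E} — violation — fails.
(ii) B → A: every LHS value maps to a single RHS value — holds.
(iii) C → B: C=P: rows 1, 3 → B takes values {l, d} — violation; C=I: rows 4, 6 → B takes values {n, s} — violation; C=E: rows 5, 9 → B takes values {h, p} — violation; C=G: rows 7, 10, 12 → B takes values {p, d} — violation — fails.
1 of the 3 dependencies holds.

1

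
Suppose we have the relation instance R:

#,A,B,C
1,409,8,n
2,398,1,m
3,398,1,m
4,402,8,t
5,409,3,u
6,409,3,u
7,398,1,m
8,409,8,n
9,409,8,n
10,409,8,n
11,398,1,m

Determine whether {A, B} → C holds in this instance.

Yes

(A=409, B=8): rows 1, 8, 9, 10 → C = n, n, n, n ✓
(A=398, B=1): rows 2, 3, 7, 11 → C = m, m, m, m ✓
(A=402, B=8): row 4 → C = t ✓
(A=409, B=3): rows 5, 6 → C = u, u ✓
Every {A, B} value is associated with a single C value, so {A, B} → C holds.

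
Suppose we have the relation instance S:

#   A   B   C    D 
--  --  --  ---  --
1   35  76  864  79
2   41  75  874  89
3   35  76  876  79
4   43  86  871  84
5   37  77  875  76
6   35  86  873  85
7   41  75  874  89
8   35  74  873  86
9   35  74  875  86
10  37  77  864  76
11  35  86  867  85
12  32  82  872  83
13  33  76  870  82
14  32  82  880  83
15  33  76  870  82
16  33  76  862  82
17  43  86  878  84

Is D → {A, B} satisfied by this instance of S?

Yes

D=79: rows 1, 3 → {A,B} = (35, 76), (35, 76) ✓
D=89: rows 2, 7 → {A,B} = (41, 75), (41, 75) ✓
D=84: rows 4, 17 → {A,B} = (43, 86), (43, 86) ✓
D=76: rows 5, 10 → {A,B} = (37, 77), (37, 77) ✓
D=85: rows 6, 11 → {A,B} = (35, 86), (35, 86) ✓
D=86: rows 8, 9 → {A,B} = (35, 74), (35, 74) ✓
D=83: rows 12, 14 → {A,B} = (32, 82), (32, 82) ✓
D=82: rows 13, 15, 16 → {A,B} = (33, 76), (33, 76), (33, 76) ✓
Every D value is associated with a single {A, B} value, so D → {A, B} holds.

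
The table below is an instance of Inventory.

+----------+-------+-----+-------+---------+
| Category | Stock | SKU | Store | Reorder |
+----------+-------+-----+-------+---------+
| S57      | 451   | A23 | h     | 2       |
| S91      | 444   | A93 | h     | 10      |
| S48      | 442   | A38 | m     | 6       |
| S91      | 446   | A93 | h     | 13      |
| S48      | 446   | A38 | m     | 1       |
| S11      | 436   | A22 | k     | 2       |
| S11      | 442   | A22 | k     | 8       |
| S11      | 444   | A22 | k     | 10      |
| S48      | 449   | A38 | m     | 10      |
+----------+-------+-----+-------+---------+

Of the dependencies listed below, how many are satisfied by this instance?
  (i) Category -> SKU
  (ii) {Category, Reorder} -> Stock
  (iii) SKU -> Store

(i) Category -> SKU: every LHS value maps to a single RHS value — holds.
(ii) {Category, Reorder} -> Stock: every LHS value maps to a single RHS value — holds.
(iii) SKU -> Store: every LHS value maps to a single RHS value — holds.
3 of the 3 dependencies hold.

3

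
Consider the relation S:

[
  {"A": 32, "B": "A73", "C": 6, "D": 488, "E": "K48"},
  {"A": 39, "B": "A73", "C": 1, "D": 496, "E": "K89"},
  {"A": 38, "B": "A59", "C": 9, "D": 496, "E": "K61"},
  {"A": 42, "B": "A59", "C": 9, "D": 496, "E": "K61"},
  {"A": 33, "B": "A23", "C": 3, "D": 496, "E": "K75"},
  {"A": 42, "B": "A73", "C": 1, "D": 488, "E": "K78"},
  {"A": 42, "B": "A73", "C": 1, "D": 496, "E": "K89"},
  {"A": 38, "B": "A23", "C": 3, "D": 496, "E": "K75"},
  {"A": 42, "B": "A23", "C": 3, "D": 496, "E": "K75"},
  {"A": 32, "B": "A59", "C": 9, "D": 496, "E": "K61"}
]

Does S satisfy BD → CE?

(B=A73, D=488): 2 rows → {C,E} takes values {(6, K48), (1, K78)} — violation
(B=A73, D=496): 2 rows → {C,E} = (1, K89), (1, K89) ✓
(B=A59, D=496): 3 rows → {C,E} = (9, K61), (9, K61), (9, K61) ✓
(B=A23, D=496): 3 rows → {C,E} = (3, K75), (3, K75), (3, K75) ✓
Two rows agree on BD but differ on CE, so BD → CE does not hold.

No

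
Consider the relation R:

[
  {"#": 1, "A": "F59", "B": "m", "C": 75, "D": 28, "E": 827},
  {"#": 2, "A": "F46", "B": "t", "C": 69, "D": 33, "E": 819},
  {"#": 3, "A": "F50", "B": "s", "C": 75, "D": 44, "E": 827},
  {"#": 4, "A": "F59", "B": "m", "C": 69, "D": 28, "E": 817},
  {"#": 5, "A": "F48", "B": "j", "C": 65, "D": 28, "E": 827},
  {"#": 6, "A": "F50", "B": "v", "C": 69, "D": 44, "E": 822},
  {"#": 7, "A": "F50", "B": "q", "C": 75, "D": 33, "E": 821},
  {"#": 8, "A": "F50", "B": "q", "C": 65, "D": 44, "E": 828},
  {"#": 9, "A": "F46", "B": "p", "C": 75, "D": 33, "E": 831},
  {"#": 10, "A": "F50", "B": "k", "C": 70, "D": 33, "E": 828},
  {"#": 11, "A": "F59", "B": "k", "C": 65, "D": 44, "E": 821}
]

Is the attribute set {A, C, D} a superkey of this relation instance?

Yes

All 11 rows have distinct {A, C, D} values, so {A, C, D} → (all attributes) holds and {A, C, D} is a superkey.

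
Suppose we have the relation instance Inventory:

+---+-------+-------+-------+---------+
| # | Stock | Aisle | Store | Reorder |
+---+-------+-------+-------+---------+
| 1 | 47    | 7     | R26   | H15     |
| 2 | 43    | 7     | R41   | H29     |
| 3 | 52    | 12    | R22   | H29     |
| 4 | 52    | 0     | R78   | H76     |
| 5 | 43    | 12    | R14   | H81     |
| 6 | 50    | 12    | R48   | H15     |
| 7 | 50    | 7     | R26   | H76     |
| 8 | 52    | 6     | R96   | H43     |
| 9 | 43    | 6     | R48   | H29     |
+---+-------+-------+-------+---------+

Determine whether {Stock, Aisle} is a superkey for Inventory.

All 9 rows have distinct {Stock, Aisle} values, so {Stock, Aisle} → (all attributes) holds and {Stock, Aisle} is a superkey.

Yes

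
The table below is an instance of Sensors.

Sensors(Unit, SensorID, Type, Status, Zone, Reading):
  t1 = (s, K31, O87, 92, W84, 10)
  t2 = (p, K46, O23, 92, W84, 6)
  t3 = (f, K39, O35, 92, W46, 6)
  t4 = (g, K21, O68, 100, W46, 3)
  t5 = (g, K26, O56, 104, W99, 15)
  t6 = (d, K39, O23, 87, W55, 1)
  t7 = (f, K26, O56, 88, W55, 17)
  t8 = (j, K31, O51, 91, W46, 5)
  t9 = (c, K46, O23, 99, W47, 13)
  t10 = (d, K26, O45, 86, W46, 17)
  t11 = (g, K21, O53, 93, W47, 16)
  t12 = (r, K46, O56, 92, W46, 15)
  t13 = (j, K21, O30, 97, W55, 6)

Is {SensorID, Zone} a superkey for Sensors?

All 13 rows have distinct {SensorID, Zone} values, so {SensorID, Zone} → (all attributes) holds and {SensorID, Zone} is a superkey.

Yes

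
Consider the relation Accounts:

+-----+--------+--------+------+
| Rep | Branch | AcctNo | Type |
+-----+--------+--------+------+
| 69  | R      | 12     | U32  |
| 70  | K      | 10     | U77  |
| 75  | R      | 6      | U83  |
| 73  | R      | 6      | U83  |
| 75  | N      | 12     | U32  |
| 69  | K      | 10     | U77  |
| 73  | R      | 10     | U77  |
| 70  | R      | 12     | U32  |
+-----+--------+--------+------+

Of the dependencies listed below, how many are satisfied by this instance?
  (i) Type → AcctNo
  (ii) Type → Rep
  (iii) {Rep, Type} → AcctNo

(i) Type → AcctNo: every LHS value maps to a single RHS value — holds.
(ii) Type → Rep: Type=U32: 3 rows → Rep takes values {69, 75, 70} — violation; Type=U77: 3 rows → Rep takes values {70, 69, 73} — violation; Type=U83: 2 rows → Rep takes values {75, 73} — violation — fails.
(iii) {Rep, Type} → AcctNo: every LHS value maps to a single RHS value — holds.
2 of the 3 dependencies hold.

2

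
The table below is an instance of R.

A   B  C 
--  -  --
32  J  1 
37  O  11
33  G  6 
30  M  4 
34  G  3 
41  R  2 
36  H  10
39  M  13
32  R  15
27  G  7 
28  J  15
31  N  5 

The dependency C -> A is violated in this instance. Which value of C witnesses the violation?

15

C=1: 1 row → A = 32 ✓
C=11: 1 row → A = 37 ✓
C=6: 1 row → A = 33 ✓
C=4: 1 row → A = 30 ✓
C=3: 1 row → A = 34 ✓
C=2: 1 row → A = 41 ✓
C=10: 1 row → A = 36 ✓
C=13: 1 row → A = 39 ✓
C=15: 2 rows → A takes values {32, 28} — violation
C=7: 1 row → A = 27 ✓
C=5: 1 row → A = 31 ✓
The only C value with inconsistent A is C=15.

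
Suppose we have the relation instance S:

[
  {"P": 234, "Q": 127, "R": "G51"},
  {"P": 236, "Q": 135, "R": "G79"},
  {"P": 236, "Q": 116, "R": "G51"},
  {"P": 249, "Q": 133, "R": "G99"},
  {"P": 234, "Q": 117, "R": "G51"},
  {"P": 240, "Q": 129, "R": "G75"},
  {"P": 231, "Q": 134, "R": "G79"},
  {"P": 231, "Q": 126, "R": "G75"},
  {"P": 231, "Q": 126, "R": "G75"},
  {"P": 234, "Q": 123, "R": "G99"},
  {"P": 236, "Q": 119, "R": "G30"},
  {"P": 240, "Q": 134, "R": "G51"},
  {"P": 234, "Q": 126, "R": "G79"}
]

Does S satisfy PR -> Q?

(P=234, R=G51): 2 rows → Q takes values {127, 117} — violation
(P=236, R=G79): 1 row → Q = 135 ✓
(P=236, R=G51): 1 row → Q = 116 ✓
(P=249, R=G99): 1 row → Q = 133 ✓
(P=240, R=G75): 1 row → Q = 129 ✓
(P=231, R=G79): 1 row → Q = 134 ✓
(P=231, R=G75): 2 rows → Q = 126, 126 ✓
(P=234, R=G99): 1 row → Q = 123 ✓
(P=236, R=G30): 1 row → Q = 119 ✓
(P=240, R=G51): 1 row → Q = 134 ✓
(P=234, R=G79): 1 row → Q = 126 ✓
Two rows agree on PR but differ on Q, so PR -> Q does not hold.

No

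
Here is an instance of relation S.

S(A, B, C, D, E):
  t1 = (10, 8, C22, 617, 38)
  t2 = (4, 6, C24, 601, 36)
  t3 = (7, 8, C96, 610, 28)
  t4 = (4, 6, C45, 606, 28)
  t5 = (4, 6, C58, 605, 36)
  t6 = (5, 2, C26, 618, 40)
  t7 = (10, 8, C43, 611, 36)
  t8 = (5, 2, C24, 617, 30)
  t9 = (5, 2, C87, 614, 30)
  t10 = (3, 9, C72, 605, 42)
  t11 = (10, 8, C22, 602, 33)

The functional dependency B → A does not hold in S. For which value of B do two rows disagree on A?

8

B=8: rows 1, 3, 7, 11 → A takes values {10, 7} — violation
B=6: rows 2, 4, 5 → A = 4, 4, 4 ✓
B=2: rows 6, 8, 9 → A = 5, 5, 5 ✓
B=9: row 10 → A = 3 ✓
The only B value with inconsistent A is B=8.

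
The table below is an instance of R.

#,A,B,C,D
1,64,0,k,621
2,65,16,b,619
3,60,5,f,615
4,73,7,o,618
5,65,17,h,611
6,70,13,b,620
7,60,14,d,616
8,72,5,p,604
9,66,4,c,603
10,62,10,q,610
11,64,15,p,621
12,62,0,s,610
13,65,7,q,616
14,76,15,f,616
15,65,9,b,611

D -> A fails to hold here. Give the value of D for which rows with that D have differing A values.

D=621: rows 1, 11 → A = 64, 64 ✓
D=619: row 2 → A = 65 ✓
D=615: row 3 → A = 60 ✓
D=618: row 4 → A = 73 ✓
D=611: rows 5, 15 → A = 65, 65 ✓
D=620: row 6 → A = 70 ✓
D=616: rows 7, 13, 14 → A takes values {60, 65, 76} — violation
D=604: row 8 → A = 72 ✓
D=603: row 9 → A = 66 ✓
D=610: rows 10, 12 → A = 62, 62 ✓
The only D value with inconsistent A is D=616.

616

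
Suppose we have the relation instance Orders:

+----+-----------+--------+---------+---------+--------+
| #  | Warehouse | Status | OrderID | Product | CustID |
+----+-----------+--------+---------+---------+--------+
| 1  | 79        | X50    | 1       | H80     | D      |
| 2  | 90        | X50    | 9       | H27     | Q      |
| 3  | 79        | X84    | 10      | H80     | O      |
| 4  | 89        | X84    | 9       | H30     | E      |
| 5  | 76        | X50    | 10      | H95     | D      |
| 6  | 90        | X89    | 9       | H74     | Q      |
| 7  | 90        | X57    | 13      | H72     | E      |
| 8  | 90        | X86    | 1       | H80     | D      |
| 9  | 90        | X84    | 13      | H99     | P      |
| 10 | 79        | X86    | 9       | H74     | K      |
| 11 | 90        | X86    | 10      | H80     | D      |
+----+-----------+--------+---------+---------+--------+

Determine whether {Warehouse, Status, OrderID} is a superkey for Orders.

All 11 rows have distinct {Warehouse, Status, OrderID} values, so {Warehouse, Status, OrderID} → (all attributes) holds and {Warehouse, Status, OrderID} is a superkey.

Yes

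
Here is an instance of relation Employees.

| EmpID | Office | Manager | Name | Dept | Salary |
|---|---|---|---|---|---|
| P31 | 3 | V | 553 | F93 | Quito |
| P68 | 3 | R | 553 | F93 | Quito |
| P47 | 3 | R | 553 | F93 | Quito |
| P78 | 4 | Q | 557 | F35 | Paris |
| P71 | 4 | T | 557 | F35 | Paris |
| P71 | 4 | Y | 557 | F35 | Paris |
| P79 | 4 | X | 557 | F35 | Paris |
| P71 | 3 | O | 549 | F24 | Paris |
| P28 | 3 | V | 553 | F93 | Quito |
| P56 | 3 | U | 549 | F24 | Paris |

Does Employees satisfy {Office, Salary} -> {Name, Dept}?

Yes

(Office=3, Salary=Quito): 4 rows → {Name,Dept} = (553, F93), (553, F93), (553, F93), (553, F93) ✓
(Office=4, Salary=Paris): 4 rows → {Name,Dept} = (557, F35), (557, F35), (557, F35), (557, F35) ✓
(Office=3, Salary=Paris): 2 rows → {Name,Dept} = (549, F24), (549, F24) ✓
Every {Office, Salary} value is associated with a single {Name, Dept} value, so {Office, Salary} -> {Name, Dept} holds.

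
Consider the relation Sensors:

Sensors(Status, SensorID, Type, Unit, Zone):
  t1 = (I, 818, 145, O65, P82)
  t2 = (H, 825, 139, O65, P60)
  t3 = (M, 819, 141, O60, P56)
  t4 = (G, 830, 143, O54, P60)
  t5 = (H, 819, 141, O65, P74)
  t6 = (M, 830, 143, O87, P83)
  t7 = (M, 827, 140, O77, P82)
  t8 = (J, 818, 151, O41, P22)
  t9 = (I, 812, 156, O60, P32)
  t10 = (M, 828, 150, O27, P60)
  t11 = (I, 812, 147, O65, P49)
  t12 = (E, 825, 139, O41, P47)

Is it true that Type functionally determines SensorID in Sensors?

Type=145: row 1 → SensorID = 818 ✓
Type=139: rows 2, 12 → SensorID = 825, 825 ✓
Type=141: rows 3, 5 → SensorID = 819, 819 ✓
Type=143: rows 4, 6 → SensorID = 830, 830 ✓
Type=140: row 7 → SensorID = 827 ✓
Type=151: row 8 → SensorID = 818 ✓
Type=156: row 9 → SensorID = 812 ✓
Type=150: row 10 → SensorID = 828 ✓
Type=147: row 11 → SensorID = 812 ✓
Every Type value is associated with a single SensorID value, so Type -> SensorID holds.

Yes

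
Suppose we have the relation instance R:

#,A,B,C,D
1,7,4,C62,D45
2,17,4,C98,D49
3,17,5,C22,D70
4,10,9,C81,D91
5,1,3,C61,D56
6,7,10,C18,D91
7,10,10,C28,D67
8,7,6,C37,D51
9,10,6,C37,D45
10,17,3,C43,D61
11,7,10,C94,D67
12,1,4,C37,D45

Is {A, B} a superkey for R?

Rows 6 and 11 have the same {A, B} value (A=7, B=10) but are distinct tuples, so {A, B} does not determine every attribute — not a superkey.

No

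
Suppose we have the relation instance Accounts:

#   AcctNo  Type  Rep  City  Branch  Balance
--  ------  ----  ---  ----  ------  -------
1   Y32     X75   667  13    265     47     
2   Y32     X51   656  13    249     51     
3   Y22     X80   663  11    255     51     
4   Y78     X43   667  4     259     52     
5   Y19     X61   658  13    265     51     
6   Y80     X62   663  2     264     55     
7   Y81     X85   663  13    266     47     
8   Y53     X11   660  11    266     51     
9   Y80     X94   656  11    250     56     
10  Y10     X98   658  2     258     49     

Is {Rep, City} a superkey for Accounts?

Yes

All 10 rows have distinct {Rep, City} values, so {Rep, City} → (all attributes) holds and {Rep, City} is a superkey.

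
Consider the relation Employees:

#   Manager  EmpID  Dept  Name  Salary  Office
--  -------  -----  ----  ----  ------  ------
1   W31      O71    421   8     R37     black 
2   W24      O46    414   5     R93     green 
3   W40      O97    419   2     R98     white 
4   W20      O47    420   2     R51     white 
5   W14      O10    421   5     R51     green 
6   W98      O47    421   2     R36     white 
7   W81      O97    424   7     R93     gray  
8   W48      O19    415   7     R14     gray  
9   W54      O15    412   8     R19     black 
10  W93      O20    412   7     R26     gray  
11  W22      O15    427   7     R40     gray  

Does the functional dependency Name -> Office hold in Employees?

Yes

Name=8: rows 1, 9 → Office = black, black ✓
Name=5: rows 2, 5 → Office = green, green ✓
Name=2: rows 3, 4, 6 → Office = white, white, white ✓
Name=7: rows 7, 8, 10, 11 → Office = gray, gray, gray, gray ✓
Every Name value is associated with a single Office value, so Name -> Office holds.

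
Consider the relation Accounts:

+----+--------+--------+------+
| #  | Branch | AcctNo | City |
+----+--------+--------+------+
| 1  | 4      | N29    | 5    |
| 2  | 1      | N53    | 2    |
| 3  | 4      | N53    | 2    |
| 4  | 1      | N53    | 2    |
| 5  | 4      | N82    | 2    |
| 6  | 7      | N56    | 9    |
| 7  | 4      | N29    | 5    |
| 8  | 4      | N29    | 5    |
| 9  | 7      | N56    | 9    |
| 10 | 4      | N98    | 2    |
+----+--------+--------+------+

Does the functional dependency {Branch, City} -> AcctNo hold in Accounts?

No

(Branch=4, City=5): rows 1, 7, 8 → AcctNo = N29, N29, N29 ✓
(Branch=1, City=2): rows 2, 4 → AcctNo = N53, N53 ✓
(Branch=4, City=2): rows 3, 5, 10 → AcctNo takes values {N53, N82, N98} — violation
(Branch=7, City=9): rows 6, 9 → AcctNo = N56, N56 ✓
Two rows agree on {Branch, City} but differ on AcctNo, so {Branch, City} -> AcctNo does not hold.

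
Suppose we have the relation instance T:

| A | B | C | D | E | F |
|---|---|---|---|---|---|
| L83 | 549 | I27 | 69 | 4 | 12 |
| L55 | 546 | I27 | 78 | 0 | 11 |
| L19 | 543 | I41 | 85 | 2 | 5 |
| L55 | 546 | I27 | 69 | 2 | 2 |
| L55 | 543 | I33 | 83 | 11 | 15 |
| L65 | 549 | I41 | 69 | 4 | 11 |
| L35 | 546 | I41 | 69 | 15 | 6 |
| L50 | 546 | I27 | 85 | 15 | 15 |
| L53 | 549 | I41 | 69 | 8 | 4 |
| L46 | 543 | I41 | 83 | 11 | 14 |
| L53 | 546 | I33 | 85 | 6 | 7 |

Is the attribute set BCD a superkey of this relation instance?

Two distinct rows share (B=549, C=I41, D=69), so BCD does not determine every attribute — not a superkey.

No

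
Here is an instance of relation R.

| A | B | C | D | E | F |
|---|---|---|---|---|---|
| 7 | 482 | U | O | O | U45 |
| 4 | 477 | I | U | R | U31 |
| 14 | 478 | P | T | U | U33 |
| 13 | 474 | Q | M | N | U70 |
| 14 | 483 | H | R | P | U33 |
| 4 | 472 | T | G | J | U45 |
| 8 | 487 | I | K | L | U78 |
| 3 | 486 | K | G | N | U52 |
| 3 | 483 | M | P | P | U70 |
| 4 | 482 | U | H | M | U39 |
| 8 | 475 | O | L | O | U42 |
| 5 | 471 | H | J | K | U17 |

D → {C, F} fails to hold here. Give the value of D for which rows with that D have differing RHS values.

G

D=O: 1 row → {C,F} = (U, U45) ✓
D=U: 1 row → {C,F} = (I, U31) ✓
D=T: 1 row → {C,F} = (P, U33) ✓
D=M: 1 row → {C,F} = (Q, U70) ✓
D=R: 1 row → {C,F} = (H, U33) ✓
D=G: 2 rows → {C,F} takes values {(T, U45), (K, U52)} — violation
D=K: 1 row → {C,F} = (I, U78) ✓
D=P: 1 row → {C,F} = (M, U70) ✓
D=H: 1 row → {C,F} = (U, U39) ✓
D=L: 1 row → {C,F} = (O, U42) ✓
D=J: 1 row → {C,F} = (H, U17) ✓
The only D value with inconsistent RHS is D=G.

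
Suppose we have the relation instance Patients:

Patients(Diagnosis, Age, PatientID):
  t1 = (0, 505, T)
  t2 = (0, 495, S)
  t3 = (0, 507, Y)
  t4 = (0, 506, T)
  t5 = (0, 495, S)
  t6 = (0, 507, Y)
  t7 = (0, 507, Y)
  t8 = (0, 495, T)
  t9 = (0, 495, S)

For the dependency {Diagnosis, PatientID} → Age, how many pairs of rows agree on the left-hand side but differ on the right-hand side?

(Diagnosis=0, PatientID=T): violating pairs (1,4), (1,8), (4,8) — 3 pairs.
(Diagnosis=0, PatientID=S): all 3 rows agree on Age — 0 pairs.
(Diagnosis=0, PatientID=Y): all 3 rows agree on Age — 0 pairs.

3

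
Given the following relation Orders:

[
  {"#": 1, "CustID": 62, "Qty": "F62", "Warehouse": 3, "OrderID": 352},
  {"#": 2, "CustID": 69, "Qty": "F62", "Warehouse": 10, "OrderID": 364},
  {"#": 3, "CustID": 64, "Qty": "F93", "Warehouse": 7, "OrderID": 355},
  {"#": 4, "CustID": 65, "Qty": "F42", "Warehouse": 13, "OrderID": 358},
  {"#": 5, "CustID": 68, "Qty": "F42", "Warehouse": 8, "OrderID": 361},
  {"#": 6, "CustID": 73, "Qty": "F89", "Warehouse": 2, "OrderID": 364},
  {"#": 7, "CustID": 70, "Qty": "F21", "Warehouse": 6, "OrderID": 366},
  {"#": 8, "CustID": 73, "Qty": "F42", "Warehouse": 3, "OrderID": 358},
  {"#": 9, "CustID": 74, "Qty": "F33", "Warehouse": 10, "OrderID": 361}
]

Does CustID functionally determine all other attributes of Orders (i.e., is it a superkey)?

Rows 6 and 8 have the same CustID value CustID=73 but are distinct tuples, so CustID does not determine every attribute — not a superkey.

No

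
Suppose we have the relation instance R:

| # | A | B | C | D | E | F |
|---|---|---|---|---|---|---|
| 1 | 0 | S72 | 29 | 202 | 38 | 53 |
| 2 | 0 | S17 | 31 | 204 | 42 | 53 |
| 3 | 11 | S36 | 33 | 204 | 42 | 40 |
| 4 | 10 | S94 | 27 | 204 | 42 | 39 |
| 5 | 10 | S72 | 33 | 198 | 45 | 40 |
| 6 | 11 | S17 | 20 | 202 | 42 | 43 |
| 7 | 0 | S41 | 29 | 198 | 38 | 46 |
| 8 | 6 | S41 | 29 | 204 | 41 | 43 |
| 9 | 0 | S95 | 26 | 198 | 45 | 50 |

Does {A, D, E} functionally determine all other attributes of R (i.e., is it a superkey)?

Yes

All 9 rows have distinct {A, D, E} values, so {A, D, E} → (all attributes) holds and {A, D, E} is a superkey.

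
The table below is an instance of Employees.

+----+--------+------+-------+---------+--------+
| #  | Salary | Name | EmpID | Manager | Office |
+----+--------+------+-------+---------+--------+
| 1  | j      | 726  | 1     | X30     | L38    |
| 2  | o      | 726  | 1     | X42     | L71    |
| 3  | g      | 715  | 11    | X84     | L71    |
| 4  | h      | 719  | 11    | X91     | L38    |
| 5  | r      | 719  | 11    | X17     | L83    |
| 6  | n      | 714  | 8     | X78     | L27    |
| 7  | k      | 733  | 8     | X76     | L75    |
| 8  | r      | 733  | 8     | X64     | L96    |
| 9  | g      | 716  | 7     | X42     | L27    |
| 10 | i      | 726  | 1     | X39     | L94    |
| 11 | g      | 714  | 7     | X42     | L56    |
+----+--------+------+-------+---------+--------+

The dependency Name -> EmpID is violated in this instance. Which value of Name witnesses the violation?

Name=726: rows 1, 2, 10 → EmpID = 1, 1, 1 ✓
Name=715: row 3 → EmpID = 11 ✓
Name=719: rows 4, 5 → EmpID = 11, 11 ✓
Name=714: rows 6, 11 → EmpID takes values {8, 7} — violation
Name=733: rows 7, 8 → EmpID = 8, 8 ✓
Name=716: row 9 → EmpID = 7 ✓
The only Name value with inconsistent EmpID is Name=714.

714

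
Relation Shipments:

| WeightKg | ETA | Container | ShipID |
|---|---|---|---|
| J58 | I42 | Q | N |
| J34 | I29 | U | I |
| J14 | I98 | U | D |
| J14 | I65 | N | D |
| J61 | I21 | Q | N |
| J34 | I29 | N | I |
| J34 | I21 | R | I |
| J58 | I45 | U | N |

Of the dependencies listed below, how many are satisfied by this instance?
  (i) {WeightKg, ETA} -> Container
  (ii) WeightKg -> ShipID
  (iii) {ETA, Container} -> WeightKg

2

(i) {WeightKg, ETA} -> Container: (WeightKg=J34, ETA=I29): 2 rows → Container takes values {U, N} — violation — fails.
(ii) WeightKg -> ShipID: every LHS value maps to a single RHS value — holds.
(iii) {ETA, Container} -> WeightKg: every LHS value maps to a single RHS value — holds.
2 of the 3 dependencies hold.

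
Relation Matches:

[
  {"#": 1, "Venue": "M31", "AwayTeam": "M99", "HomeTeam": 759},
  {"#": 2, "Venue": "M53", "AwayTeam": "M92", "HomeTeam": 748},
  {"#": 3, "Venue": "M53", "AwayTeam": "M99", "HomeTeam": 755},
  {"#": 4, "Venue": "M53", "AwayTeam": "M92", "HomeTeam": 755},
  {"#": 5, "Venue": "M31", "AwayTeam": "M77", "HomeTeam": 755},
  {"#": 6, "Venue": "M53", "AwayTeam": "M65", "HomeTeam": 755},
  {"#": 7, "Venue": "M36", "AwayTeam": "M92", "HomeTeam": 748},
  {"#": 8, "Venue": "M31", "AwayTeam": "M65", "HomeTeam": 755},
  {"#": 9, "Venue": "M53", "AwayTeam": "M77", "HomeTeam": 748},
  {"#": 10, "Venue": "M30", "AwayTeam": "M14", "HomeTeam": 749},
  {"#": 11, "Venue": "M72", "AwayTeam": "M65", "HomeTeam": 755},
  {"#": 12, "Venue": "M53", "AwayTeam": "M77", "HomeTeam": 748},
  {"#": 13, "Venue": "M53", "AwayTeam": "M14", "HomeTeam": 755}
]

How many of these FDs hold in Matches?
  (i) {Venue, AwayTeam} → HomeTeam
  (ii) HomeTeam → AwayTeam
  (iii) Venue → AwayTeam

(i) {Venue, AwayTeam} → HomeTeam: (Venue=M53, AwayTeam=M92): rows 2, 4 → HomeTeam takes values {748, 755} — violation — fails.
(ii) HomeTeam → AwayTeam: HomeTeam=748: rows 2, 7, 9, 12 → AwayTeam takes values {M92, M77} — violation; HomeTeam=755: rows 3, 4, 5, 6, 8, 11, 13 → AwayTeam takes values {M99, M92, M77, M65, M14} — violation — fails.
(iii) Venue → AwayTeam: Venue=M31: rows 1, 5, 8 → AwayTeam takes values {M99, M77, M65} — violation; Venue=M53: rows 2, 3, 4, 6, 9, 12, 13 → AwayTeam takes values {M92, M99, M65, M77, M14} — violation — fails.
None of the 3 dependencies hold.

0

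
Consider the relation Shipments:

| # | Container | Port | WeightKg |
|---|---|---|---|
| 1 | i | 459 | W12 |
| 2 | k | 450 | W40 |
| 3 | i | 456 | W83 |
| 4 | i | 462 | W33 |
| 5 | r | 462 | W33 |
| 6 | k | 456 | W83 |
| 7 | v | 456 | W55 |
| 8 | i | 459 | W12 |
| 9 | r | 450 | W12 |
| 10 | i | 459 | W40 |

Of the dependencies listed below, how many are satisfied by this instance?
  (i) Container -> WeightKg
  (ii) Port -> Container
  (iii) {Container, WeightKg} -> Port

1

(i) Container -> WeightKg: Container=i: rows 1, 3, 4, 8, 10 → WeightKg takes values {W12, W83, W33, W40} — violation; Container=k: rows 2, 6 → WeightKg takes values {W40, W83} — violation; Container=r: rows 5, 9 → WeightKg takes values {W33, W12} — violation — fails.
(ii) Port -> Container: Port=450: rows 2, 9 → Container takes values {k, r} — violation; Port=456: rows 3, 6, 7 → Container takes values {i, k, v} — violation; Port=462: rows 4, 5 → Container takes values {i, r} — violation — fails.
(iii) {Container, WeightKg} -> Port: every LHS value maps to a single RHS value — holds.
1 of the 3 dependencies holds.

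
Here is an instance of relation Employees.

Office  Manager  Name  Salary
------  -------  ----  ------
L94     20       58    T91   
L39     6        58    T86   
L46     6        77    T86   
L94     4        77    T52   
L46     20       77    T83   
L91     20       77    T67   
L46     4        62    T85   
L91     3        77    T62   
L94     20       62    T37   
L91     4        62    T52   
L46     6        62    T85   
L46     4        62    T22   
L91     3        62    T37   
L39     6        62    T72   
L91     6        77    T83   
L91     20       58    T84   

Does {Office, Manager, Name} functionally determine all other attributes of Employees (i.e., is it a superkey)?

Two distinct rows share (Office=L46, Manager=4, Name=62), so {Office, Manager, Name} does not determine every attribute — not a superkey.

No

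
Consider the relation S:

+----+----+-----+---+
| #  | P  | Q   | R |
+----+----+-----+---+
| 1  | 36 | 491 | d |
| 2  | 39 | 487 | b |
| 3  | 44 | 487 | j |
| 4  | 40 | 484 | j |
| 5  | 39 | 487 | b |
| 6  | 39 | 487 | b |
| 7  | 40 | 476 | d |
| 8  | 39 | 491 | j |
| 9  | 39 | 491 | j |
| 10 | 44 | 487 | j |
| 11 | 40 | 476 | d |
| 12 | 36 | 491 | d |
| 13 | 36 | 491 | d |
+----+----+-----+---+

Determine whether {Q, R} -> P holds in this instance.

(Q=491, R=d): rows 1, 12, 13 → P = 36, 36, 36 ✓
(Q=487, R=b): rows 2, 5, 6 → P = 39, 39, 39 ✓
(Q=487, R=j): rows 3, 10 → P = 44, 44 ✓
(Q=484, R=j): row 4 → P = 40 ✓
(Q=476, R=d): rows 7, 11 → P = 40, 40 ✓
(Q=491, R=j): rows 8, 9 → P = 39, 39 ✓
Every {Q, R} value is associated with a single P value, so {Q, R} -> P holds.

Yes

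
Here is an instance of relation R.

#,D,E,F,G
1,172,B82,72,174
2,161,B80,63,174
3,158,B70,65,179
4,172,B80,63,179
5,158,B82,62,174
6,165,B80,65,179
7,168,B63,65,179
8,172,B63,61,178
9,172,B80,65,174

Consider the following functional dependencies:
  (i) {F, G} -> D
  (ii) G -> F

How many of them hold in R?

(i) {F, G} -> D: (F=65, G=179): rows 3, 6, 7 → D takes values {158, 165, 168} — violation — fails.
(ii) G -> F: G=174: rows 1, 2, 5, 9 → F takes values {72, 63, 62, 65} — violation; G=179: rows 3, 4, 6, 7 → F takes values {65, 63} — violation — fails.
None of the 2 dependencies hold.

0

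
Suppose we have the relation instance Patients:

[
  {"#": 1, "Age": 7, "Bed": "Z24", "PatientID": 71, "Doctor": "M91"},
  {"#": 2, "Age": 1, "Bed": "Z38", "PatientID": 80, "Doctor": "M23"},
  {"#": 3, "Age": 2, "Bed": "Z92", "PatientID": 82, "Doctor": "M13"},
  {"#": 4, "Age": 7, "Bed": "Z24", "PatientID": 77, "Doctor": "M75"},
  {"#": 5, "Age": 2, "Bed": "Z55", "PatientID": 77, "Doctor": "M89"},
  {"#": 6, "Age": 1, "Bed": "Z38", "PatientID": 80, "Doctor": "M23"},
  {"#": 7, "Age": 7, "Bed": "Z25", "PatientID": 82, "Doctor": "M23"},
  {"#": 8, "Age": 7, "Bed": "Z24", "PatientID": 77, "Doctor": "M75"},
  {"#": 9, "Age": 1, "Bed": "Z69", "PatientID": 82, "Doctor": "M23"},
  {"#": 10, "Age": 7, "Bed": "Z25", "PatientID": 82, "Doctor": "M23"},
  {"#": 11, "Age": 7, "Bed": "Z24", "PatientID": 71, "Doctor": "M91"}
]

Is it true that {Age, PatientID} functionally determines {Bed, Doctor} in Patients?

(Age=7, PatientID=71): rows 1, 11 → {Bed,Doctor} = (Z24, M91), (Z24, M91) ✓
(Age=1, PatientID=80): rows 2, 6 → {Bed,Doctor} = (Z38, M23), (Z38, M23) ✓
(Age=2, PatientID=82): row 3 → {Bed,Doctor} = (Z92, M13) ✓
(Age=7, PatientID=77): rows 4, 8 → {Bed,Doctor} = (Z24, M75), (Z24, M75) ✓
(Age=2, PatientID=77): row 5 → {Bed,Doctor} = (Z55, M89) ✓
(Age=7, PatientID=82): rows 7, 10 → {Bed,Doctor} = (Z25, M23), (Z25, M23) ✓
(Age=1, PatientID=82): row 9 → {Bed,Doctor} = (Z69, M23) ✓
Every {Age, PatientID} value is associated with a single {Bed, Doctor} value, so {Age, PatientID} → {Bed, Doctor} holds.

Yes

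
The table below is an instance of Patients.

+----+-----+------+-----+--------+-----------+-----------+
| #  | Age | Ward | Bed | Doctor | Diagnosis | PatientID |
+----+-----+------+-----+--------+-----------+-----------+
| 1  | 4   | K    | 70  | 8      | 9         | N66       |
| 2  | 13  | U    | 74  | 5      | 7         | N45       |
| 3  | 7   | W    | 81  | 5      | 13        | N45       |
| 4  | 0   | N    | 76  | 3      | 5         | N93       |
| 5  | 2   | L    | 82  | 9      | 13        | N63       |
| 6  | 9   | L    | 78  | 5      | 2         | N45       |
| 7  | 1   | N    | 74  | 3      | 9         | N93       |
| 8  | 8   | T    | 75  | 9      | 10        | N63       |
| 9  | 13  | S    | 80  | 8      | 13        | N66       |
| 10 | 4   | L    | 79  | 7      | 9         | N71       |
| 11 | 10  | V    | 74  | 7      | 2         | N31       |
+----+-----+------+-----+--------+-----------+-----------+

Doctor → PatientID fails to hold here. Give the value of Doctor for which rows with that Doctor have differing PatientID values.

7

Doctor=8: rows 1, 9 → PatientID = N66, N66 ✓
Doctor=5: rows 2, 3, 6 → PatientID = N45, N45, N45 ✓
Doctor=3: rows 4, 7 → PatientID = N93, N93 ✓
Doctor=9: rows 5, 8 → PatientID = N63, N63 ✓
Doctor=7: rows 10, 11 → PatientID takes values {N71, N31} — violation
The only Doctor value with inconsistent PatientID is Doctor=7.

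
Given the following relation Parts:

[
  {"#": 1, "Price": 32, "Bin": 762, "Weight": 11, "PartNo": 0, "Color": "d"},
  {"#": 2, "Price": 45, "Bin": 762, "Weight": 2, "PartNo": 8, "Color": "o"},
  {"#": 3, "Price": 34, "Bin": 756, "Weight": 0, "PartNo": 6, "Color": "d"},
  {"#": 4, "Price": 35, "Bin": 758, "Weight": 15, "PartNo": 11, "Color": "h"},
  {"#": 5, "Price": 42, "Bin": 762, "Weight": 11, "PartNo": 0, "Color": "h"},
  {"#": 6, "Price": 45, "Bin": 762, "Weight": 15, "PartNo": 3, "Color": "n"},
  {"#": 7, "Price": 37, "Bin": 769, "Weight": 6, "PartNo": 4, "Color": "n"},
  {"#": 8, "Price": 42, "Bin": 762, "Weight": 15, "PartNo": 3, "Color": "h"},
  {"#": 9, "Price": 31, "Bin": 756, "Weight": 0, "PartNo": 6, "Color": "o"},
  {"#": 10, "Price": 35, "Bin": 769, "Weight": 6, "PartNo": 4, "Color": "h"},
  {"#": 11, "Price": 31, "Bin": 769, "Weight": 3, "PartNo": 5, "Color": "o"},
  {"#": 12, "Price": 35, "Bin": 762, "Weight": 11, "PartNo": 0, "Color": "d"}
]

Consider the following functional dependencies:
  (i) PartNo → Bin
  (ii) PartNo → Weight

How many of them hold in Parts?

2

(i) PartNo → Bin: every LHS value maps to a single RHS value — holds.
(ii) PartNo → Weight: every LHS value maps to a single RHS value — holds.
2 of the 2 dependencies hold.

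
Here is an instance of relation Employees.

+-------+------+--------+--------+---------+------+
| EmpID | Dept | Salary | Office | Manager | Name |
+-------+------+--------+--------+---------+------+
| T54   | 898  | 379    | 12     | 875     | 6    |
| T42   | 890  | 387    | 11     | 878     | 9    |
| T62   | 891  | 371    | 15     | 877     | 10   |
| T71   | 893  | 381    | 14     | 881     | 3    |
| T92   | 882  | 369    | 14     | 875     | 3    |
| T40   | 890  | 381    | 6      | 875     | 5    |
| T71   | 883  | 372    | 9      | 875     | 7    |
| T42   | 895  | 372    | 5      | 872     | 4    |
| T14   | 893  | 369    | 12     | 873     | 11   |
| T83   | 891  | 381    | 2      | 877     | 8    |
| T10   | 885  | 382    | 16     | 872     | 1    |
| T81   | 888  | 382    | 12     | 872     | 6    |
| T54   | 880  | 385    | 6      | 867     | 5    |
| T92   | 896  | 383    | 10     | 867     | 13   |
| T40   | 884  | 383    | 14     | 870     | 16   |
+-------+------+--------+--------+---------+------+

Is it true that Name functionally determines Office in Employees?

Yes

Name=6: 2 rows → Office = 12, 12 ✓
Name=9: 1 row → Office = 11 ✓
Name=10: 1 row → Office = 15 ✓
Name=3: 2 rows → Office = 14, 14 ✓
Name=5: 2 rows → Office = 6, 6 ✓
Name=7: 1 row → Office = 9 ✓
Name=4: 1 row → Office = 5 ✓
Name=11: 1 row → Office = 12 ✓
Name=8: 1 row → Office = 2 ✓
Name=1: 1 row → Office = 16 ✓
Name=13: 1 row → Office = 10 ✓
Name=16: 1 row → Office = 14 ✓
Every Name value is associated with a single Office value, so Name → Office holds.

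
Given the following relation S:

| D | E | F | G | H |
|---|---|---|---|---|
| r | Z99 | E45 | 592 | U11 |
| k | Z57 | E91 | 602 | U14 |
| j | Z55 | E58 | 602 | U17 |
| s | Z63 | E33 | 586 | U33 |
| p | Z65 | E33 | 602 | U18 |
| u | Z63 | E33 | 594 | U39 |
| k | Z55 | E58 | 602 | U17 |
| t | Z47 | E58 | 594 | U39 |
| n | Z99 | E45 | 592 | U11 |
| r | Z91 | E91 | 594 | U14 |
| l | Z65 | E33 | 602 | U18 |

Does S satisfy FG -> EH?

(F=E45, G=592): 2 rows → {E,H} = (Z99, U11), (Z99, U11) ✓
(F=E91, G=602): 1 row → {E,H} = (Z57, U14) ✓
(F=E58, G=602): 2 rows → {E,H} = (Z55, U17), (Z55, U17) ✓
(F=E33, G=586): 1 row → {E,H} = (Z63, U33) ✓
(F=E33, G=602): 2 rows → {E,H} = (Z65, U18), (Z65, U18) ✓
(F=E33, G=594): 1 row → {E,H} = (Z63, U39) ✓
(F=E58, G=594): 1 row → {E,H} = (Z47, U39) ✓
(F=E91, G=594): 1 row → {E,H} = (Z91, U14) ✓
Every FG value is associated with a single EH value, so FG -> EH holds.

Yes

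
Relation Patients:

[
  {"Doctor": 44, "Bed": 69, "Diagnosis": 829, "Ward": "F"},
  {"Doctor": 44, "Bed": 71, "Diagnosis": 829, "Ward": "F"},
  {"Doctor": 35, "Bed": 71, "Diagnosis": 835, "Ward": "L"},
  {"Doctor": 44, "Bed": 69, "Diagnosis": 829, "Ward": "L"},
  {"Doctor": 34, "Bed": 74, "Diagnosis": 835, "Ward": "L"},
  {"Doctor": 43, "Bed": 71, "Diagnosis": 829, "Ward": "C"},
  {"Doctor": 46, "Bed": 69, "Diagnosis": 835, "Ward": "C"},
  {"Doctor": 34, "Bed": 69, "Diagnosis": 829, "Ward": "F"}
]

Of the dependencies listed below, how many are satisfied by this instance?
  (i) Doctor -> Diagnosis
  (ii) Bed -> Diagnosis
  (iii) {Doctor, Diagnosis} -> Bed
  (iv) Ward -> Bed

(i) Doctor -> Diagnosis: Doctor=34: 2 rows → Diagnosis takes values {835, 829} — violation — fails.
(ii) Bed -> Diagnosis: Bed=69: 4 rows → Diagnosis takes values {829, 835} — violation; Bed=71: 3 rows → Diagnosis takes values {829, 835} — violation — fails.
(iii) {Doctor, Diagnosis} -> Bed: (Doctor=44, Diagnosis=829): 3 rows → Bed takes values {69, 71} — violation — fails.
(iv) Ward -> Bed: Ward=F: 3 rows → Bed takes values {69, 71} — violation; Ward=L: 3 rows → Bed takes values {71, 69, 74} — violation; Ward=C: 2 rows → Bed takes values {71, 69} — violation — fails.
None of the 4 dependencies hold.

0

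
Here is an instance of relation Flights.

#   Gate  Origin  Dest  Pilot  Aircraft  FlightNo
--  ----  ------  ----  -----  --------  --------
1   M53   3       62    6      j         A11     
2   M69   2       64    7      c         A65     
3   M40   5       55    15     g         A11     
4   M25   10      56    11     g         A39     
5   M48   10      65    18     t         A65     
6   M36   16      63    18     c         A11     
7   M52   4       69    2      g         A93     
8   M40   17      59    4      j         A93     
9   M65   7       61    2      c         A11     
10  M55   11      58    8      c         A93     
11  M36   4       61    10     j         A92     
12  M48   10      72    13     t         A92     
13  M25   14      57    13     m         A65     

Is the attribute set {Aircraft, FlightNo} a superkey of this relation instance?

No

Rows 6 and 9 have the same {Aircraft, FlightNo} value (Aircraft=c, FlightNo=A11) but are distinct tuples, so {Aircraft, FlightNo} does not determine every attribute — not a superkey.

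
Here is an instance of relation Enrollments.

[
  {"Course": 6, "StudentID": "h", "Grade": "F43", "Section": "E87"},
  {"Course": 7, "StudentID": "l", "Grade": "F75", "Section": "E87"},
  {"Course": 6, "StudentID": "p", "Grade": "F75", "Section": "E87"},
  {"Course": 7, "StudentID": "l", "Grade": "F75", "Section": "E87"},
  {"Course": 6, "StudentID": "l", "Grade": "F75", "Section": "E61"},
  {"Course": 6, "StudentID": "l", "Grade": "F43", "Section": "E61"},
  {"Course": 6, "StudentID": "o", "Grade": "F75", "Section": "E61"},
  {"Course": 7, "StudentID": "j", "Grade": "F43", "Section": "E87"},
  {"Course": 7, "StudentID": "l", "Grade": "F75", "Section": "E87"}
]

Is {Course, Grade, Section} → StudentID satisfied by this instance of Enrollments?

No

(Course=6, Grade=F43, Section=E87): 1 row → StudentID = h ✓
(Course=7, Grade=F75, Section=E87): 3 rows → StudentID = l, l, l ✓
(Course=6, Grade=F75, Section=E87): 1 row → StudentID = p ✓
(Course=6, Grade=F75, Section=E61): 2 rows → StudentID takes values {l, o} — violation
(Course=6, Grade=F43, Section=E61): 1 row → StudentID = l ✓
(Course=7, Grade=F43, Section=E87): 1 row → StudentID = j ✓
Two rows agree on {Course, Grade, Section} but differ on StudentID, so {Course, Grade, Section} → StudentID does not hold.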